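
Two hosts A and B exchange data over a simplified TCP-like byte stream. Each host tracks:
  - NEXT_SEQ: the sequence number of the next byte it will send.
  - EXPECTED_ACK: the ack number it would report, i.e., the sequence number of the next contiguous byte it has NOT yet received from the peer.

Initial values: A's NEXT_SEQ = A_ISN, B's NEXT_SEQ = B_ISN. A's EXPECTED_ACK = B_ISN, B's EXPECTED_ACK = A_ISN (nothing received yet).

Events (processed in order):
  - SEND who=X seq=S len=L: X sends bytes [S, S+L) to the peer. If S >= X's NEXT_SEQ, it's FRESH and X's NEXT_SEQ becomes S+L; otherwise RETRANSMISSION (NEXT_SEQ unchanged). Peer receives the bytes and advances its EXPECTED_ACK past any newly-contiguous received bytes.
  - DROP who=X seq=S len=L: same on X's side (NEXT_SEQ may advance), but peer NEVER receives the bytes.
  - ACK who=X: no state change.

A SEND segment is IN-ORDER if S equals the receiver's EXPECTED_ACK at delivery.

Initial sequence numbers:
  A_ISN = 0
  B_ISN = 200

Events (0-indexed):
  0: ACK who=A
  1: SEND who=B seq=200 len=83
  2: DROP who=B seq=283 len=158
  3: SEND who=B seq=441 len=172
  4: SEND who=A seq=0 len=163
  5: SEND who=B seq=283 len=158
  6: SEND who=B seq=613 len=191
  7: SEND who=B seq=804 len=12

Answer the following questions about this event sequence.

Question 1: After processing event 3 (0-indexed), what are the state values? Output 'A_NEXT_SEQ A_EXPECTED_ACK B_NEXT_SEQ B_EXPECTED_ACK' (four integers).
After event 0: A_seq=0 A_ack=200 B_seq=200 B_ack=0
After event 1: A_seq=0 A_ack=283 B_seq=283 B_ack=0
After event 2: A_seq=0 A_ack=283 B_seq=441 B_ack=0
After event 3: A_seq=0 A_ack=283 B_seq=613 B_ack=0

0 283 613 0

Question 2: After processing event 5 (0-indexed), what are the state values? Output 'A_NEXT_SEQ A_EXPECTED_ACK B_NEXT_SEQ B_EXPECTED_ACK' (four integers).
After event 0: A_seq=0 A_ack=200 B_seq=200 B_ack=0
After event 1: A_seq=0 A_ack=283 B_seq=283 B_ack=0
After event 2: A_seq=0 A_ack=283 B_seq=441 B_ack=0
After event 3: A_seq=0 A_ack=283 B_seq=613 B_ack=0
After event 4: A_seq=163 A_ack=283 B_seq=613 B_ack=163
After event 5: A_seq=163 A_ack=613 B_seq=613 B_ack=163

163 613 613 163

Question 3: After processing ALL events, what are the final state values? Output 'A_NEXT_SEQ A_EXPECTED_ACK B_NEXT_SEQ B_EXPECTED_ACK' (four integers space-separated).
Answer: 163 816 816 163

Derivation:
After event 0: A_seq=0 A_ack=200 B_seq=200 B_ack=0
After event 1: A_seq=0 A_ack=283 B_seq=283 B_ack=0
After event 2: A_seq=0 A_ack=283 B_seq=441 B_ack=0
After event 3: A_seq=0 A_ack=283 B_seq=613 B_ack=0
After event 4: A_seq=163 A_ack=283 B_seq=613 B_ack=163
After event 5: A_seq=163 A_ack=613 B_seq=613 B_ack=163
After event 6: A_seq=163 A_ack=804 B_seq=804 B_ack=163
After event 7: A_seq=163 A_ack=816 B_seq=816 B_ack=163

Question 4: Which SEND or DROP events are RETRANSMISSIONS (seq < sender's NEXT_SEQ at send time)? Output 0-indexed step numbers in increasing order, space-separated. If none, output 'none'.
Answer: 5

Derivation:
Step 1: SEND seq=200 -> fresh
Step 2: DROP seq=283 -> fresh
Step 3: SEND seq=441 -> fresh
Step 4: SEND seq=0 -> fresh
Step 5: SEND seq=283 -> retransmit
Step 6: SEND seq=613 -> fresh
Step 7: SEND seq=804 -> fresh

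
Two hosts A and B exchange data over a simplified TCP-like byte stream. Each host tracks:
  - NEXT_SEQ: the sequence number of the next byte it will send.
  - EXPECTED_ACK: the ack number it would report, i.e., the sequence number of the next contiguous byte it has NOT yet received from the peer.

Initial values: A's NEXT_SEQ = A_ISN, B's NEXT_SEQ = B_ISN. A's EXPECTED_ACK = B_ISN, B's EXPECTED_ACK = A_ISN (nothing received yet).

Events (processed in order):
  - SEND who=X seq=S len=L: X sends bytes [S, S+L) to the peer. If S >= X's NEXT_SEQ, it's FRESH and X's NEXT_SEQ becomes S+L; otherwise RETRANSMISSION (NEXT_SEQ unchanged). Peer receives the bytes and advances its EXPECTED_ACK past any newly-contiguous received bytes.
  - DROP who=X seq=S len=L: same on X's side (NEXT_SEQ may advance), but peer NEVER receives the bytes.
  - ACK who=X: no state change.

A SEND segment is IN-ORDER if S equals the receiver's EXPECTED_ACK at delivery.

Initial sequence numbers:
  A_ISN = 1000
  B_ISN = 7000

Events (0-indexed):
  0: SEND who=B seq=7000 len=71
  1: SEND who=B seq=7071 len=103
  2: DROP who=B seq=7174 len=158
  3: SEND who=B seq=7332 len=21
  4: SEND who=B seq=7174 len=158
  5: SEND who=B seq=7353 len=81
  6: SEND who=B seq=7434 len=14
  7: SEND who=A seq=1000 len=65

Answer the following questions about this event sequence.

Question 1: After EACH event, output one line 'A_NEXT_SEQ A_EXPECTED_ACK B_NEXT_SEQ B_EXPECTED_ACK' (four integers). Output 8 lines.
1000 7071 7071 1000
1000 7174 7174 1000
1000 7174 7332 1000
1000 7174 7353 1000
1000 7353 7353 1000
1000 7434 7434 1000
1000 7448 7448 1000
1065 7448 7448 1065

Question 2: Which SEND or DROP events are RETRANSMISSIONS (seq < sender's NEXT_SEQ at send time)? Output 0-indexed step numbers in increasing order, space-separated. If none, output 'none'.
Step 0: SEND seq=7000 -> fresh
Step 1: SEND seq=7071 -> fresh
Step 2: DROP seq=7174 -> fresh
Step 3: SEND seq=7332 -> fresh
Step 4: SEND seq=7174 -> retransmit
Step 5: SEND seq=7353 -> fresh
Step 6: SEND seq=7434 -> fresh
Step 7: SEND seq=1000 -> fresh

Answer: 4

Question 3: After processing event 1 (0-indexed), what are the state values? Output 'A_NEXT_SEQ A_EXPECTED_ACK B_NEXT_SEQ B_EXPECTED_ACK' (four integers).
After event 0: A_seq=1000 A_ack=7071 B_seq=7071 B_ack=1000
After event 1: A_seq=1000 A_ack=7174 B_seq=7174 B_ack=1000

1000 7174 7174 1000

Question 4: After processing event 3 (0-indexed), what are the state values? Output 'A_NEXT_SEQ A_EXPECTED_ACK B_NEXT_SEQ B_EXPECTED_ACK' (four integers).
After event 0: A_seq=1000 A_ack=7071 B_seq=7071 B_ack=1000
After event 1: A_seq=1000 A_ack=7174 B_seq=7174 B_ack=1000
After event 2: A_seq=1000 A_ack=7174 B_seq=7332 B_ack=1000
After event 3: A_seq=1000 A_ack=7174 B_seq=7353 B_ack=1000

1000 7174 7353 1000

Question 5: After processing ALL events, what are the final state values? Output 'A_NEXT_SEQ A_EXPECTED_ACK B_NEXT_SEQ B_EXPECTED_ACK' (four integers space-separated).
Answer: 1065 7448 7448 1065

Derivation:
After event 0: A_seq=1000 A_ack=7071 B_seq=7071 B_ack=1000
After event 1: A_seq=1000 A_ack=7174 B_seq=7174 B_ack=1000
After event 2: A_seq=1000 A_ack=7174 B_seq=7332 B_ack=1000
After event 3: A_seq=1000 A_ack=7174 B_seq=7353 B_ack=1000
After event 4: A_seq=1000 A_ack=7353 B_seq=7353 B_ack=1000
After event 5: A_seq=1000 A_ack=7434 B_seq=7434 B_ack=1000
After event 6: A_seq=1000 A_ack=7448 B_seq=7448 B_ack=1000
After event 7: A_seq=1065 A_ack=7448 B_seq=7448 B_ack=1065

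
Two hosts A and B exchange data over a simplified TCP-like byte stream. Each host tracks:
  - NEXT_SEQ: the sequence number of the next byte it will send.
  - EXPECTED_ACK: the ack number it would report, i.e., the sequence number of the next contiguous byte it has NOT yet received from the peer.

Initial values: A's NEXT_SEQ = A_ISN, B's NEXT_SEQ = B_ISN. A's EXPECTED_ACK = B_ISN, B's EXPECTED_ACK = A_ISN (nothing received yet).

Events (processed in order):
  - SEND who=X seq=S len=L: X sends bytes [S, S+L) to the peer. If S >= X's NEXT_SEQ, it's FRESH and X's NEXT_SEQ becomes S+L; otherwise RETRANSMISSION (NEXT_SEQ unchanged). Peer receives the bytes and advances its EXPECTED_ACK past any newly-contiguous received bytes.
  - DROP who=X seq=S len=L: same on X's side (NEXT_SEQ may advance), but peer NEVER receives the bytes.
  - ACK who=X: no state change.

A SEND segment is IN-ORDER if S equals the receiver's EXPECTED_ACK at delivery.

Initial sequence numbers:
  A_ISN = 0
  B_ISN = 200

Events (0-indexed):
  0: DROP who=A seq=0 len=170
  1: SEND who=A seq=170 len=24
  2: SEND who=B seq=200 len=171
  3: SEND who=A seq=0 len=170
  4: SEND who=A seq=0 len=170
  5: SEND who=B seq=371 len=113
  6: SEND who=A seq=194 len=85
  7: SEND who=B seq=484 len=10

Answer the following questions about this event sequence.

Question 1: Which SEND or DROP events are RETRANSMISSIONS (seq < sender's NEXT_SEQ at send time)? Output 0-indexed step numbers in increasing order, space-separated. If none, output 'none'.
Step 0: DROP seq=0 -> fresh
Step 1: SEND seq=170 -> fresh
Step 2: SEND seq=200 -> fresh
Step 3: SEND seq=0 -> retransmit
Step 4: SEND seq=0 -> retransmit
Step 5: SEND seq=371 -> fresh
Step 6: SEND seq=194 -> fresh
Step 7: SEND seq=484 -> fresh

Answer: 3 4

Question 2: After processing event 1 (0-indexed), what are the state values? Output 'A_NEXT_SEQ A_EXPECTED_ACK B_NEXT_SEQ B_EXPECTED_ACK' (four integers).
After event 0: A_seq=170 A_ack=200 B_seq=200 B_ack=0
After event 1: A_seq=194 A_ack=200 B_seq=200 B_ack=0

194 200 200 0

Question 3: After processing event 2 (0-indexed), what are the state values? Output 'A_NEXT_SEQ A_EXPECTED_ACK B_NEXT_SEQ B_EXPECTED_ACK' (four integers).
After event 0: A_seq=170 A_ack=200 B_seq=200 B_ack=0
After event 1: A_seq=194 A_ack=200 B_seq=200 B_ack=0
After event 2: A_seq=194 A_ack=371 B_seq=371 B_ack=0

194 371 371 0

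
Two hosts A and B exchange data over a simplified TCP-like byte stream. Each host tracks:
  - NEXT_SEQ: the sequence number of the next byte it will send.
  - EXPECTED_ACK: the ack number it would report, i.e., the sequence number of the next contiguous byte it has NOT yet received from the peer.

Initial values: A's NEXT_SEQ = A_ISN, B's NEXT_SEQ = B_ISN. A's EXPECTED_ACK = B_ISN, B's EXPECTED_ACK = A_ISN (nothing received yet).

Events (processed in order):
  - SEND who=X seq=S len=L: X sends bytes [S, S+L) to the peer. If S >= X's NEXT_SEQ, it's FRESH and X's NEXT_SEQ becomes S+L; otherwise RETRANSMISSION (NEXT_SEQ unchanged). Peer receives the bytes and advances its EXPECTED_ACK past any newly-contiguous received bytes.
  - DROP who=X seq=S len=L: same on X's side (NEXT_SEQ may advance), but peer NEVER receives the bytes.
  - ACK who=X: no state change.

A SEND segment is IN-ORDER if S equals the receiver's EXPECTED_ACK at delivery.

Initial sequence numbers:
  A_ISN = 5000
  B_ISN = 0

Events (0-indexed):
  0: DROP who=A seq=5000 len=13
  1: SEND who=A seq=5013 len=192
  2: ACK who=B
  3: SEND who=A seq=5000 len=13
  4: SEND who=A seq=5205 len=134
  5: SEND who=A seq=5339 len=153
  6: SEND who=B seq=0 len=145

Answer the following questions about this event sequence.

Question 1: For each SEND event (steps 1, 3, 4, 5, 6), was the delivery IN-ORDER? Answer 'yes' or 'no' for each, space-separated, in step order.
Answer: no yes yes yes yes

Derivation:
Step 1: SEND seq=5013 -> out-of-order
Step 3: SEND seq=5000 -> in-order
Step 4: SEND seq=5205 -> in-order
Step 5: SEND seq=5339 -> in-order
Step 6: SEND seq=0 -> in-order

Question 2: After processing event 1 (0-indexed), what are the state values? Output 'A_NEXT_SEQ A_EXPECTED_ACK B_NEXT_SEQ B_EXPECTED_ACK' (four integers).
After event 0: A_seq=5013 A_ack=0 B_seq=0 B_ack=5000
After event 1: A_seq=5205 A_ack=0 B_seq=0 B_ack=5000

5205 0 0 5000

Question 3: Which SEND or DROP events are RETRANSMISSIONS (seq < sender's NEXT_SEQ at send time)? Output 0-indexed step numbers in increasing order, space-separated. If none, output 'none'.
Step 0: DROP seq=5000 -> fresh
Step 1: SEND seq=5013 -> fresh
Step 3: SEND seq=5000 -> retransmit
Step 4: SEND seq=5205 -> fresh
Step 5: SEND seq=5339 -> fresh
Step 6: SEND seq=0 -> fresh

Answer: 3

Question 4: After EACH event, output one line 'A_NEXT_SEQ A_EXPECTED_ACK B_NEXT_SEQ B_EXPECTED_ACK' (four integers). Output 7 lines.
5013 0 0 5000
5205 0 0 5000
5205 0 0 5000
5205 0 0 5205
5339 0 0 5339
5492 0 0 5492
5492 145 145 5492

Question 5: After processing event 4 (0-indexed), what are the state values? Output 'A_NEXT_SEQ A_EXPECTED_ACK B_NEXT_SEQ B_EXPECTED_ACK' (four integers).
After event 0: A_seq=5013 A_ack=0 B_seq=0 B_ack=5000
After event 1: A_seq=5205 A_ack=0 B_seq=0 B_ack=5000
After event 2: A_seq=5205 A_ack=0 B_seq=0 B_ack=5000
After event 3: A_seq=5205 A_ack=0 B_seq=0 B_ack=5205
After event 4: A_seq=5339 A_ack=0 B_seq=0 B_ack=5339

5339 0 0 5339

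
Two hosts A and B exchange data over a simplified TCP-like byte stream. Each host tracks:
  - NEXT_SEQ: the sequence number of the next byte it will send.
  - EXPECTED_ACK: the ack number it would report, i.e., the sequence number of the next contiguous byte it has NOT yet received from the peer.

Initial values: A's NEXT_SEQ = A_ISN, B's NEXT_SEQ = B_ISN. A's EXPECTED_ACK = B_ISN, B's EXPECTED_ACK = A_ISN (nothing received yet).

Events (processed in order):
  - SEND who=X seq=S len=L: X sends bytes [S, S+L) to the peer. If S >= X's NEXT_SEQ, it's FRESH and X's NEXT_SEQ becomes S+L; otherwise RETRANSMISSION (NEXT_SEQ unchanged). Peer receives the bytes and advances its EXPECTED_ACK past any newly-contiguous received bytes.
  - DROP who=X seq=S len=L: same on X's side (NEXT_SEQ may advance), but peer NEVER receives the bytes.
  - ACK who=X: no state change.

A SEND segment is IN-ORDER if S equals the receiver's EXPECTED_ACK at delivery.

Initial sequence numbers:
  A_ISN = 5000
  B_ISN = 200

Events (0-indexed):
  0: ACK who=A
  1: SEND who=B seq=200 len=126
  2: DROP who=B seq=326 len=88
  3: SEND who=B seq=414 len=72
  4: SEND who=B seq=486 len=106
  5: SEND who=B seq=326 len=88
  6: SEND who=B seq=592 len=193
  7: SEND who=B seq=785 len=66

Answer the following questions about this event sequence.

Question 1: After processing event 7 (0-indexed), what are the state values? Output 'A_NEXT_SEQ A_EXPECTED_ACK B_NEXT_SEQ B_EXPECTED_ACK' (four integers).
After event 0: A_seq=5000 A_ack=200 B_seq=200 B_ack=5000
After event 1: A_seq=5000 A_ack=326 B_seq=326 B_ack=5000
After event 2: A_seq=5000 A_ack=326 B_seq=414 B_ack=5000
After event 3: A_seq=5000 A_ack=326 B_seq=486 B_ack=5000
After event 4: A_seq=5000 A_ack=326 B_seq=592 B_ack=5000
After event 5: A_seq=5000 A_ack=592 B_seq=592 B_ack=5000
After event 6: A_seq=5000 A_ack=785 B_seq=785 B_ack=5000
After event 7: A_seq=5000 A_ack=851 B_seq=851 B_ack=5000

5000 851 851 5000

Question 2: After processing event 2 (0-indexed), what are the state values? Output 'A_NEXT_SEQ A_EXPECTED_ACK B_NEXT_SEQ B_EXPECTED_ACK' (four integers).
After event 0: A_seq=5000 A_ack=200 B_seq=200 B_ack=5000
After event 1: A_seq=5000 A_ack=326 B_seq=326 B_ack=5000
After event 2: A_seq=5000 A_ack=326 B_seq=414 B_ack=5000

5000 326 414 5000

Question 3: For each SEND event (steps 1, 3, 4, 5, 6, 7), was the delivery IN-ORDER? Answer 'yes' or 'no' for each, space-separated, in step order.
Answer: yes no no yes yes yes

Derivation:
Step 1: SEND seq=200 -> in-order
Step 3: SEND seq=414 -> out-of-order
Step 4: SEND seq=486 -> out-of-order
Step 5: SEND seq=326 -> in-order
Step 6: SEND seq=592 -> in-order
Step 7: SEND seq=785 -> in-order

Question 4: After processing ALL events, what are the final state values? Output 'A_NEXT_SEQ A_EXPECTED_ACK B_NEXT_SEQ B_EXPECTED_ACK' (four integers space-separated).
After event 0: A_seq=5000 A_ack=200 B_seq=200 B_ack=5000
After event 1: A_seq=5000 A_ack=326 B_seq=326 B_ack=5000
After event 2: A_seq=5000 A_ack=326 B_seq=414 B_ack=5000
After event 3: A_seq=5000 A_ack=326 B_seq=486 B_ack=5000
After event 4: A_seq=5000 A_ack=326 B_seq=592 B_ack=5000
After event 5: A_seq=5000 A_ack=592 B_seq=592 B_ack=5000
After event 6: A_seq=5000 A_ack=785 B_seq=785 B_ack=5000
After event 7: A_seq=5000 A_ack=851 B_seq=851 B_ack=5000

Answer: 5000 851 851 5000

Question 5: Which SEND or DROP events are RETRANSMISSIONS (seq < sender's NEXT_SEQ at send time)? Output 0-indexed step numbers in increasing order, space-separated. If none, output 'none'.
Step 1: SEND seq=200 -> fresh
Step 2: DROP seq=326 -> fresh
Step 3: SEND seq=414 -> fresh
Step 4: SEND seq=486 -> fresh
Step 5: SEND seq=326 -> retransmit
Step 6: SEND seq=592 -> fresh
Step 7: SEND seq=785 -> fresh

Answer: 5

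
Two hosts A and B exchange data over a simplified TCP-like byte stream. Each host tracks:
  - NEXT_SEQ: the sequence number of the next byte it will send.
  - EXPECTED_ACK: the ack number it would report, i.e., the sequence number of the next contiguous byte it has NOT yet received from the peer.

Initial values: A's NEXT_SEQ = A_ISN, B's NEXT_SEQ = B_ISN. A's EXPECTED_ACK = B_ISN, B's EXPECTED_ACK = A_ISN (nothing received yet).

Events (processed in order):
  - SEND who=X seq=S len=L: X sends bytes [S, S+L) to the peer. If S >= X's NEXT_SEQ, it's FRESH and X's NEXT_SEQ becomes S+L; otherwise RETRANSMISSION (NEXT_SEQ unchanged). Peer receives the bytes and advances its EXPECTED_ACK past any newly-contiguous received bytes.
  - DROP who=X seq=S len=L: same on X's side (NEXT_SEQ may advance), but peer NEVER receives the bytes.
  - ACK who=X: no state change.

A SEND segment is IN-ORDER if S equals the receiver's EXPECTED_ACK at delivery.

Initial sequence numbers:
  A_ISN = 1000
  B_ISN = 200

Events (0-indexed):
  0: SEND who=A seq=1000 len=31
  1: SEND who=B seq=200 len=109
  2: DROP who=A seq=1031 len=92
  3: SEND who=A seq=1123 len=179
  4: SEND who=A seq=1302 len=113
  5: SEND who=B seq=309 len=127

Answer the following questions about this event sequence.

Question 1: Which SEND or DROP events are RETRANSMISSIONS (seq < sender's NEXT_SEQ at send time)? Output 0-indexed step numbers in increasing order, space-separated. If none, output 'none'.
Answer: none

Derivation:
Step 0: SEND seq=1000 -> fresh
Step 1: SEND seq=200 -> fresh
Step 2: DROP seq=1031 -> fresh
Step 3: SEND seq=1123 -> fresh
Step 4: SEND seq=1302 -> fresh
Step 5: SEND seq=309 -> fresh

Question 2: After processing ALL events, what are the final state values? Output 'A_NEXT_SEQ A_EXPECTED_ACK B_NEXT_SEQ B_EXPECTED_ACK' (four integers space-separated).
Answer: 1415 436 436 1031

Derivation:
After event 0: A_seq=1031 A_ack=200 B_seq=200 B_ack=1031
After event 1: A_seq=1031 A_ack=309 B_seq=309 B_ack=1031
After event 2: A_seq=1123 A_ack=309 B_seq=309 B_ack=1031
After event 3: A_seq=1302 A_ack=309 B_seq=309 B_ack=1031
After event 4: A_seq=1415 A_ack=309 B_seq=309 B_ack=1031
After event 5: A_seq=1415 A_ack=436 B_seq=436 B_ack=1031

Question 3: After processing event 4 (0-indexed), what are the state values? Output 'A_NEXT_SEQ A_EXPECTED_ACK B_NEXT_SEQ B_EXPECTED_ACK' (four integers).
After event 0: A_seq=1031 A_ack=200 B_seq=200 B_ack=1031
After event 1: A_seq=1031 A_ack=309 B_seq=309 B_ack=1031
After event 2: A_seq=1123 A_ack=309 B_seq=309 B_ack=1031
After event 3: A_seq=1302 A_ack=309 B_seq=309 B_ack=1031
After event 4: A_seq=1415 A_ack=309 B_seq=309 B_ack=1031

1415 309 309 1031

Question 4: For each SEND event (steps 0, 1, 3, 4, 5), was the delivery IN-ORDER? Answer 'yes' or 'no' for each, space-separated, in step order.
Answer: yes yes no no yes

Derivation:
Step 0: SEND seq=1000 -> in-order
Step 1: SEND seq=200 -> in-order
Step 3: SEND seq=1123 -> out-of-order
Step 4: SEND seq=1302 -> out-of-order
Step 5: SEND seq=309 -> in-order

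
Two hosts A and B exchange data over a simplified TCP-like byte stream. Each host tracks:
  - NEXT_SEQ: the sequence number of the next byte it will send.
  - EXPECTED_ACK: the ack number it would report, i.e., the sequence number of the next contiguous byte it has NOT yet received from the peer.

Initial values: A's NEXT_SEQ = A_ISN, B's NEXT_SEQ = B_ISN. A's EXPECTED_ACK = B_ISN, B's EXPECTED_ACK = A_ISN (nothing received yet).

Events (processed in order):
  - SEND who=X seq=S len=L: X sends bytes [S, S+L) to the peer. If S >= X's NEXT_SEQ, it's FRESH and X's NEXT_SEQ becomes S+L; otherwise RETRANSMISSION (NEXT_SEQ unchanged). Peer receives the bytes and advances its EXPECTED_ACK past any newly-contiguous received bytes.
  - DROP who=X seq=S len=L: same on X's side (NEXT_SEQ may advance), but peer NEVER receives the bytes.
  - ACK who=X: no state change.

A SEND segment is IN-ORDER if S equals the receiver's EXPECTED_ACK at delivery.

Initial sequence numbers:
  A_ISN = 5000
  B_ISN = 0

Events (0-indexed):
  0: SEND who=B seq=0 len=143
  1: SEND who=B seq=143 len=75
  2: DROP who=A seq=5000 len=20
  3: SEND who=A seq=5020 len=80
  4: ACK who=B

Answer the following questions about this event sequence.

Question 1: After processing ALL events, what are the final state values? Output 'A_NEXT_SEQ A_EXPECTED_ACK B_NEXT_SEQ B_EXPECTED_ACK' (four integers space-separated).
After event 0: A_seq=5000 A_ack=143 B_seq=143 B_ack=5000
After event 1: A_seq=5000 A_ack=218 B_seq=218 B_ack=5000
After event 2: A_seq=5020 A_ack=218 B_seq=218 B_ack=5000
After event 3: A_seq=5100 A_ack=218 B_seq=218 B_ack=5000
After event 4: A_seq=5100 A_ack=218 B_seq=218 B_ack=5000

Answer: 5100 218 218 5000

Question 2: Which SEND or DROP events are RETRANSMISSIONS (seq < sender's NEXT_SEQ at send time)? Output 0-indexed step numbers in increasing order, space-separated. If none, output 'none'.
Step 0: SEND seq=0 -> fresh
Step 1: SEND seq=143 -> fresh
Step 2: DROP seq=5000 -> fresh
Step 3: SEND seq=5020 -> fresh

Answer: none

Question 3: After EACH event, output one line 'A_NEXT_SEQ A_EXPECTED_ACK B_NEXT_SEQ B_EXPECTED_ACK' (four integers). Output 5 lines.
5000 143 143 5000
5000 218 218 5000
5020 218 218 5000
5100 218 218 5000
5100 218 218 5000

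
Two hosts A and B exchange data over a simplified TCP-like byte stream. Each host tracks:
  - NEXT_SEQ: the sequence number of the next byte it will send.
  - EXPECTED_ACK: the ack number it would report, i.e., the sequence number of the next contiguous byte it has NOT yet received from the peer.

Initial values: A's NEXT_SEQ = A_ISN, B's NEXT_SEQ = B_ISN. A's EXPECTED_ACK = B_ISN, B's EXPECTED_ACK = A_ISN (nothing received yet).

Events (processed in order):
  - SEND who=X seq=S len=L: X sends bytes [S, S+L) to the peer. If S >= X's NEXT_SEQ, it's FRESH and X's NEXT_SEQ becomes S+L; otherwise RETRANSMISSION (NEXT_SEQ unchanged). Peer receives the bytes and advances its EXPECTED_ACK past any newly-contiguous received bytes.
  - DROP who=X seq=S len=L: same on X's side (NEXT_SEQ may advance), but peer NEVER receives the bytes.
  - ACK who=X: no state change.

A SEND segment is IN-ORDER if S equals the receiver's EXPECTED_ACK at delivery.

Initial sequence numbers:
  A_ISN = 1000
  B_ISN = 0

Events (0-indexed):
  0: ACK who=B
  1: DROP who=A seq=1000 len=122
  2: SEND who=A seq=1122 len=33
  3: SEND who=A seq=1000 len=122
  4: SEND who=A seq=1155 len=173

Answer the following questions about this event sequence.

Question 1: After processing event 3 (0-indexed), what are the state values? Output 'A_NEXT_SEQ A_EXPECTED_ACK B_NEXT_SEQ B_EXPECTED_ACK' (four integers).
After event 0: A_seq=1000 A_ack=0 B_seq=0 B_ack=1000
After event 1: A_seq=1122 A_ack=0 B_seq=0 B_ack=1000
After event 2: A_seq=1155 A_ack=0 B_seq=0 B_ack=1000
After event 3: A_seq=1155 A_ack=0 B_seq=0 B_ack=1155

1155 0 0 1155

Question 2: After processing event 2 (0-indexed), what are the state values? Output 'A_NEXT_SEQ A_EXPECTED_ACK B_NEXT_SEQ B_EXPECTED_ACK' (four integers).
After event 0: A_seq=1000 A_ack=0 B_seq=0 B_ack=1000
After event 1: A_seq=1122 A_ack=0 B_seq=0 B_ack=1000
After event 2: A_seq=1155 A_ack=0 B_seq=0 B_ack=1000

1155 0 0 1000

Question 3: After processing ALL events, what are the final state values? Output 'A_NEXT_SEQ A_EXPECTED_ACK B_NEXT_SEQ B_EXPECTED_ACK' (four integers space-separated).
Answer: 1328 0 0 1328

Derivation:
After event 0: A_seq=1000 A_ack=0 B_seq=0 B_ack=1000
After event 1: A_seq=1122 A_ack=0 B_seq=0 B_ack=1000
After event 2: A_seq=1155 A_ack=0 B_seq=0 B_ack=1000
After event 3: A_seq=1155 A_ack=0 B_seq=0 B_ack=1155
After event 4: A_seq=1328 A_ack=0 B_seq=0 B_ack=1328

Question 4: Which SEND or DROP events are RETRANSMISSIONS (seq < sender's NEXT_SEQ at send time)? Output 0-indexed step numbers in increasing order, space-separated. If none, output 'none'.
Answer: 3

Derivation:
Step 1: DROP seq=1000 -> fresh
Step 2: SEND seq=1122 -> fresh
Step 3: SEND seq=1000 -> retransmit
Step 4: SEND seq=1155 -> fresh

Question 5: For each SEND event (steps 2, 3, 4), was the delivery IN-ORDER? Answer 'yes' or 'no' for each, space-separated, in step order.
Step 2: SEND seq=1122 -> out-of-order
Step 3: SEND seq=1000 -> in-order
Step 4: SEND seq=1155 -> in-order

Answer: no yes yes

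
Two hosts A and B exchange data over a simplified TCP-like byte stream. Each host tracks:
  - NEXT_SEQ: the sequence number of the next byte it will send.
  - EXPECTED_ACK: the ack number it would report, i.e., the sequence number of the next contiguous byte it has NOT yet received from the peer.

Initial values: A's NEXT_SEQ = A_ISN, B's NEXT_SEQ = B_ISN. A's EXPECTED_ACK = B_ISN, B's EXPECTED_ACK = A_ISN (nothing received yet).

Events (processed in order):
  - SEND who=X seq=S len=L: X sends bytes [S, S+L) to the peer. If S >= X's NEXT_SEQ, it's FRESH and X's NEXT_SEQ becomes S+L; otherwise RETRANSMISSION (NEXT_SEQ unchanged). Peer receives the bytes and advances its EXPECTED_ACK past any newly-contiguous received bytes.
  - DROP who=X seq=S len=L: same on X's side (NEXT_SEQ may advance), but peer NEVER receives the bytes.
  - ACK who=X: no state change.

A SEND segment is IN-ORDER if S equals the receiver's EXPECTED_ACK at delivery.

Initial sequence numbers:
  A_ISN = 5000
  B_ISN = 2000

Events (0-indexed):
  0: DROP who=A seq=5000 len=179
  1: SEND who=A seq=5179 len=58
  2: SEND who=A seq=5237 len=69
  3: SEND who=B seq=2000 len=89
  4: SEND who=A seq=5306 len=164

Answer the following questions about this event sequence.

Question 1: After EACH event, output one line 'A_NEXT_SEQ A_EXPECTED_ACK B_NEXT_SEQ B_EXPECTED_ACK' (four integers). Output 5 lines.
5179 2000 2000 5000
5237 2000 2000 5000
5306 2000 2000 5000
5306 2089 2089 5000
5470 2089 2089 5000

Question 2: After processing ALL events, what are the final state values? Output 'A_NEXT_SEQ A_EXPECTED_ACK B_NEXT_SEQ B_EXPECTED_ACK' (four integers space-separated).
After event 0: A_seq=5179 A_ack=2000 B_seq=2000 B_ack=5000
After event 1: A_seq=5237 A_ack=2000 B_seq=2000 B_ack=5000
After event 2: A_seq=5306 A_ack=2000 B_seq=2000 B_ack=5000
After event 3: A_seq=5306 A_ack=2089 B_seq=2089 B_ack=5000
After event 4: A_seq=5470 A_ack=2089 B_seq=2089 B_ack=5000

Answer: 5470 2089 2089 5000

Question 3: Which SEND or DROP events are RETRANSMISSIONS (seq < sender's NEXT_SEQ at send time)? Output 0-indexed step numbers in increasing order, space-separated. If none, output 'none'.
Answer: none

Derivation:
Step 0: DROP seq=5000 -> fresh
Step 1: SEND seq=5179 -> fresh
Step 2: SEND seq=5237 -> fresh
Step 3: SEND seq=2000 -> fresh
Step 4: SEND seq=5306 -> fresh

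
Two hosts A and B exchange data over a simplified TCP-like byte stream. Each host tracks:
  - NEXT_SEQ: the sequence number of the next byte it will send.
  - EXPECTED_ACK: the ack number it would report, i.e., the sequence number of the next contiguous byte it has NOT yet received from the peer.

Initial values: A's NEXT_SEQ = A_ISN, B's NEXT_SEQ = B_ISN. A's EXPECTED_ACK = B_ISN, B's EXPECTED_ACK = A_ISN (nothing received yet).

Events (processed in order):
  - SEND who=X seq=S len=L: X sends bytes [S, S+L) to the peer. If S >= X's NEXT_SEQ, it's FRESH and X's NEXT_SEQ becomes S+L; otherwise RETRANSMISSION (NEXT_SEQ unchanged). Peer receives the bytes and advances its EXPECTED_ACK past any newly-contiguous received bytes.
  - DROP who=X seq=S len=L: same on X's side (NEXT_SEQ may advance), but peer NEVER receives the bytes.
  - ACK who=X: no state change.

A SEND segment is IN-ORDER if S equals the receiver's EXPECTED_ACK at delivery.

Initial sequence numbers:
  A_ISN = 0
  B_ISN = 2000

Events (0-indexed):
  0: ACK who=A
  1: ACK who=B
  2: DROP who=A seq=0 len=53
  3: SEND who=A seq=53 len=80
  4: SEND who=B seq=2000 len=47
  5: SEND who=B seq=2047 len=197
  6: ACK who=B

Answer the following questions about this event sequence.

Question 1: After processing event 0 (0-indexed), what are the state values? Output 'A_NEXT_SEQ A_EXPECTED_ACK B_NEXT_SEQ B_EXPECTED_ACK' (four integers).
After event 0: A_seq=0 A_ack=2000 B_seq=2000 B_ack=0

0 2000 2000 0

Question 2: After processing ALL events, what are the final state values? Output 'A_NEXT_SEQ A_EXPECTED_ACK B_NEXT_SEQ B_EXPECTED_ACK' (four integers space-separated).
Answer: 133 2244 2244 0

Derivation:
After event 0: A_seq=0 A_ack=2000 B_seq=2000 B_ack=0
After event 1: A_seq=0 A_ack=2000 B_seq=2000 B_ack=0
After event 2: A_seq=53 A_ack=2000 B_seq=2000 B_ack=0
After event 3: A_seq=133 A_ack=2000 B_seq=2000 B_ack=0
After event 4: A_seq=133 A_ack=2047 B_seq=2047 B_ack=0
After event 5: A_seq=133 A_ack=2244 B_seq=2244 B_ack=0
After event 6: A_seq=133 A_ack=2244 B_seq=2244 B_ack=0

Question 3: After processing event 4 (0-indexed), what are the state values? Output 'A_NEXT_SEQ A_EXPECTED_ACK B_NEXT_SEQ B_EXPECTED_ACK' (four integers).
After event 0: A_seq=0 A_ack=2000 B_seq=2000 B_ack=0
After event 1: A_seq=0 A_ack=2000 B_seq=2000 B_ack=0
After event 2: A_seq=53 A_ack=2000 B_seq=2000 B_ack=0
After event 3: A_seq=133 A_ack=2000 B_seq=2000 B_ack=0
After event 4: A_seq=133 A_ack=2047 B_seq=2047 B_ack=0

133 2047 2047 0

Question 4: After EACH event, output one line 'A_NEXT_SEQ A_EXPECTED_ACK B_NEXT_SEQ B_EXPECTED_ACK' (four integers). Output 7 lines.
0 2000 2000 0
0 2000 2000 0
53 2000 2000 0
133 2000 2000 0
133 2047 2047 0
133 2244 2244 0
133 2244 2244 0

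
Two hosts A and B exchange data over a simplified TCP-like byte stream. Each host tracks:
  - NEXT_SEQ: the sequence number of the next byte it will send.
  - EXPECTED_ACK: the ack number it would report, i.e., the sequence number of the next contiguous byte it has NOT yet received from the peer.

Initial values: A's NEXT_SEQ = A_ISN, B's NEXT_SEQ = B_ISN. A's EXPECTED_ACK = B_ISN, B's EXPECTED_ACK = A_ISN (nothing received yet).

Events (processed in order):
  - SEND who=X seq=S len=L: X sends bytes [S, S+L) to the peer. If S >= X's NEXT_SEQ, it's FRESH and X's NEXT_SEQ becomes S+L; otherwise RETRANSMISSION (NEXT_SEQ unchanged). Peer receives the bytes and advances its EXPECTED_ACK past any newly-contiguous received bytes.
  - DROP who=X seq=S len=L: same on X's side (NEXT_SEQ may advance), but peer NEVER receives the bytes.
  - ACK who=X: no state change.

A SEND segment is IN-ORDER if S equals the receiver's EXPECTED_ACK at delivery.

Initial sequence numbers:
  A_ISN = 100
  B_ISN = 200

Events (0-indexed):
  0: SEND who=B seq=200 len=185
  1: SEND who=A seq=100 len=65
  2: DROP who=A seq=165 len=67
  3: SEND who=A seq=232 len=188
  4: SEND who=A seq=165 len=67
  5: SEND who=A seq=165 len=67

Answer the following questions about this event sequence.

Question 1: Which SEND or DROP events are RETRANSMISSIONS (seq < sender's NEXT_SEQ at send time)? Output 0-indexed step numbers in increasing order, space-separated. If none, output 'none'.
Answer: 4 5

Derivation:
Step 0: SEND seq=200 -> fresh
Step 1: SEND seq=100 -> fresh
Step 2: DROP seq=165 -> fresh
Step 3: SEND seq=232 -> fresh
Step 4: SEND seq=165 -> retransmit
Step 5: SEND seq=165 -> retransmit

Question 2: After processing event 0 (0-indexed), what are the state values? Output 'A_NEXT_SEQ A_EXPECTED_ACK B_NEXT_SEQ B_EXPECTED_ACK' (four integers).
After event 0: A_seq=100 A_ack=385 B_seq=385 B_ack=100

100 385 385 100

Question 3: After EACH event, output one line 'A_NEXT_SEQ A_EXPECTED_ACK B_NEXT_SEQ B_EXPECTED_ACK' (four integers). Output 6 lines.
100 385 385 100
165 385 385 165
232 385 385 165
420 385 385 165
420 385 385 420
420 385 385 420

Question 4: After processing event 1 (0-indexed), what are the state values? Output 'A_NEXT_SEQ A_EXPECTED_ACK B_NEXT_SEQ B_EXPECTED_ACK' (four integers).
After event 0: A_seq=100 A_ack=385 B_seq=385 B_ack=100
After event 1: A_seq=165 A_ack=385 B_seq=385 B_ack=165

165 385 385 165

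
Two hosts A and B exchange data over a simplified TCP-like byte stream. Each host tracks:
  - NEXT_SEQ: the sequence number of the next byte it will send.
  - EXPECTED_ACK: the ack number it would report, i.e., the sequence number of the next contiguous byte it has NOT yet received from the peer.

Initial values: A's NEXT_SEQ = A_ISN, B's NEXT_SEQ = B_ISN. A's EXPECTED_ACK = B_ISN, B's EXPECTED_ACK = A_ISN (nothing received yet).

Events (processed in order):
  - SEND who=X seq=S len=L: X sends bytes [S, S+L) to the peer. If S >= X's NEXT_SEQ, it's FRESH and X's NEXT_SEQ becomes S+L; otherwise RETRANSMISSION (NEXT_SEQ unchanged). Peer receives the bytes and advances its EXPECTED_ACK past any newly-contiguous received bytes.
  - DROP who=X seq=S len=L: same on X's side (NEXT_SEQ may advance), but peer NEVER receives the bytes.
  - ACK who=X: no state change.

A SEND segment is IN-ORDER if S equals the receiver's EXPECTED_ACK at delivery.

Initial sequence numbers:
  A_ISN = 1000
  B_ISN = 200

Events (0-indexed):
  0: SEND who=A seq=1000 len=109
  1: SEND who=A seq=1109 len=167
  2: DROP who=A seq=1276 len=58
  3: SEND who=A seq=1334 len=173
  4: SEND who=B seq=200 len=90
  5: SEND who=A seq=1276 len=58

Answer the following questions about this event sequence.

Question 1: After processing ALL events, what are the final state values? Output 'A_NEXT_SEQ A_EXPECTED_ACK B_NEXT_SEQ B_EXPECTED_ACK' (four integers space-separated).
Answer: 1507 290 290 1507

Derivation:
After event 0: A_seq=1109 A_ack=200 B_seq=200 B_ack=1109
After event 1: A_seq=1276 A_ack=200 B_seq=200 B_ack=1276
After event 2: A_seq=1334 A_ack=200 B_seq=200 B_ack=1276
After event 3: A_seq=1507 A_ack=200 B_seq=200 B_ack=1276
After event 4: A_seq=1507 A_ack=290 B_seq=290 B_ack=1276
After event 5: A_seq=1507 A_ack=290 B_seq=290 B_ack=1507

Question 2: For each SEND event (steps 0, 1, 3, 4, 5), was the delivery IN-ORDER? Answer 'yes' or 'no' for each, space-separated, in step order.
Answer: yes yes no yes yes

Derivation:
Step 0: SEND seq=1000 -> in-order
Step 1: SEND seq=1109 -> in-order
Step 3: SEND seq=1334 -> out-of-order
Step 4: SEND seq=200 -> in-order
Step 5: SEND seq=1276 -> in-order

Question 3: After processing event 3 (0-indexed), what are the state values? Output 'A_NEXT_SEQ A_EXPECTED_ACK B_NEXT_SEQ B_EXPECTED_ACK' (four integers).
After event 0: A_seq=1109 A_ack=200 B_seq=200 B_ack=1109
After event 1: A_seq=1276 A_ack=200 B_seq=200 B_ack=1276
After event 2: A_seq=1334 A_ack=200 B_seq=200 B_ack=1276
After event 3: A_seq=1507 A_ack=200 B_seq=200 B_ack=1276

1507 200 200 1276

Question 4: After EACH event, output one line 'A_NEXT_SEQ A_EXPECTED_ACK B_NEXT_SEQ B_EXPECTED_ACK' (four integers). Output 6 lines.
1109 200 200 1109
1276 200 200 1276
1334 200 200 1276
1507 200 200 1276
1507 290 290 1276
1507 290 290 1507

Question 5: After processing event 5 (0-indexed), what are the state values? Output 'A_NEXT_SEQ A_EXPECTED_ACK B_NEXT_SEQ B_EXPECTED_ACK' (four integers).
After event 0: A_seq=1109 A_ack=200 B_seq=200 B_ack=1109
After event 1: A_seq=1276 A_ack=200 B_seq=200 B_ack=1276
After event 2: A_seq=1334 A_ack=200 B_seq=200 B_ack=1276
After event 3: A_seq=1507 A_ack=200 B_seq=200 B_ack=1276
After event 4: A_seq=1507 A_ack=290 B_seq=290 B_ack=1276
After event 5: A_seq=1507 A_ack=290 B_seq=290 B_ack=1507

1507 290 290 1507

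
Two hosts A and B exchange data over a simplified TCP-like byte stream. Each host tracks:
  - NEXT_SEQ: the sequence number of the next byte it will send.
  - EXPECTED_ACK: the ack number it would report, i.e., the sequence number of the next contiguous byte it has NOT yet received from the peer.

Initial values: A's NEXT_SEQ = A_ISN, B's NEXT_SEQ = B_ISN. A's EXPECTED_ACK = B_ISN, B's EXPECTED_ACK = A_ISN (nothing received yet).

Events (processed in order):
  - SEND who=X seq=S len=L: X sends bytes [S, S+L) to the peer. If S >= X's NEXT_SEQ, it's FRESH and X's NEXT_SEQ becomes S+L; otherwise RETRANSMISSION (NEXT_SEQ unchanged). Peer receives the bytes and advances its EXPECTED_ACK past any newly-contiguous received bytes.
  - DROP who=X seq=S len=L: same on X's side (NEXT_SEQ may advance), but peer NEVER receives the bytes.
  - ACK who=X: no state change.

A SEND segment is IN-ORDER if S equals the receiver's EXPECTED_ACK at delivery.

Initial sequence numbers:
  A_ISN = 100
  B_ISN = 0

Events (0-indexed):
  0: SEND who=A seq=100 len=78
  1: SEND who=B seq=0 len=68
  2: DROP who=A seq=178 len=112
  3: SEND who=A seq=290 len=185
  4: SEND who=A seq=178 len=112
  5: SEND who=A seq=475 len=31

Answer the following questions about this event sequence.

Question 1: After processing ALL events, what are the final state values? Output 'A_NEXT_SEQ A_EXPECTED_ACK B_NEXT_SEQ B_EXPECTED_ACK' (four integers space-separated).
After event 0: A_seq=178 A_ack=0 B_seq=0 B_ack=178
After event 1: A_seq=178 A_ack=68 B_seq=68 B_ack=178
After event 2: A_seq=290 A_ack=68 B_seq=68 B_ack=178
After event 3: A_seq=475 A_ack=68 B_seq=68 B_ack=178
After event 4: A_seq=475 A_ack=68 B_seq=68 B_ack=475
After event 5: A_seq=506 A_ack=68 B_seq=68 B_ack=506

Answer: 506 68 68 506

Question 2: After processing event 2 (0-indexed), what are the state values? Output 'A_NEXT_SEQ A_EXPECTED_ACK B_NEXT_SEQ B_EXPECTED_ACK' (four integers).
After event 0: A_seq=178 A_ack=0 B_seq=0 B_ack=178
After event 1: A_seq=178 A_ack=68 B_seq=68 B_ack=178
After event 2: A_seq=290 A_ack=68 B_seq=68 B_ack=178

290 68 68 178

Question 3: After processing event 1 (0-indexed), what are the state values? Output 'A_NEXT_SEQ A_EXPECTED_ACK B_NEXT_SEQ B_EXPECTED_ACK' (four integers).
After event 0: A_seq=178 A_ack=0 B_seq=0 B_ack=178
After event 1: A_seq=178 A_ack=68 B_seq=68 B_ack=178

178 68 68 178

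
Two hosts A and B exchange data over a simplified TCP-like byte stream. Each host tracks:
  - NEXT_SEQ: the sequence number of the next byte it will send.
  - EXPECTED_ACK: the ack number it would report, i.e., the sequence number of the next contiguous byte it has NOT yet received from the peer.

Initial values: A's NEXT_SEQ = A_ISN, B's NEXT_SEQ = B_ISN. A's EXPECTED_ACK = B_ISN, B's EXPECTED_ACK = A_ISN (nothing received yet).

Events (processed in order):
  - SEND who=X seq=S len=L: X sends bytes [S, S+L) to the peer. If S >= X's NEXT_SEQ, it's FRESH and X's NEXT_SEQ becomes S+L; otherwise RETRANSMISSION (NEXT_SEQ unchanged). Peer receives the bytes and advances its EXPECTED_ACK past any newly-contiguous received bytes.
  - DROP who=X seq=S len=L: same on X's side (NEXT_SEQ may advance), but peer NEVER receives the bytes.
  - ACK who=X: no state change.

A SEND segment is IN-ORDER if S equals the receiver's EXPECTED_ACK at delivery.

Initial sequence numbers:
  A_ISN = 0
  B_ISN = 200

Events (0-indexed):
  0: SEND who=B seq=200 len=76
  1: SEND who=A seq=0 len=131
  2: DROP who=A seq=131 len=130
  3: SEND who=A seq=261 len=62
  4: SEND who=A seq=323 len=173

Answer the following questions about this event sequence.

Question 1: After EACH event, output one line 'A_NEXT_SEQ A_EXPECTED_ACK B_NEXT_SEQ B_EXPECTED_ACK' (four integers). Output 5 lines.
0 276 276 0
131 276 276 131
261 276 276 131
323 276 276 131
496 276 276 131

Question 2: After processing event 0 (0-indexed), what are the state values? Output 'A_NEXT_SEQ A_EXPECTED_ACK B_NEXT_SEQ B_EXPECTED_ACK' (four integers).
After event 0: A_seq=0 A_ack=276 B_seq=276 B_ack=0

0 276 276 0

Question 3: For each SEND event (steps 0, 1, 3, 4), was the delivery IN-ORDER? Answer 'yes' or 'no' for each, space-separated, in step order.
Answer: yes yes no no

Derivation:
Step 0: SEND seq=200 -> in-order
Step 1: SEND seq=0 -> in-order
Step 3: SEND seq=261 -> out-of-order
Step 4: SEND seq=323 -> out-of-order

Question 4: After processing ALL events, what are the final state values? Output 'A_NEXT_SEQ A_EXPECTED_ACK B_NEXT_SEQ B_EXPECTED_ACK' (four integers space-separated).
After event 0: A_seq=0 A_ack=276 B_seq=276 B_ack=0
After event 1: A_seq=131 A_ack=276 B_seq=276 B_ack=131
After event 2: A_seq=261 A_ack=276 B_seq=276 B_ack=131
After event 3: A_seq=323 A_ack=276 B_seq=276 B_ack=131
After event 4: A_seq=496 A_ack=276 B_seq=276 B_ack=131

Answer: 496 276 276 131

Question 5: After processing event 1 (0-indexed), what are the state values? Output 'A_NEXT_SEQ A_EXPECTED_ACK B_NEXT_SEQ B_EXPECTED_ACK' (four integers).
After event 0: A_seq=0 A_ack=276 B_seq=276 B_ack=0
After event 1: A_seq=131 A_ack=276 B_seq=276 B_ack=131

131 276 276 131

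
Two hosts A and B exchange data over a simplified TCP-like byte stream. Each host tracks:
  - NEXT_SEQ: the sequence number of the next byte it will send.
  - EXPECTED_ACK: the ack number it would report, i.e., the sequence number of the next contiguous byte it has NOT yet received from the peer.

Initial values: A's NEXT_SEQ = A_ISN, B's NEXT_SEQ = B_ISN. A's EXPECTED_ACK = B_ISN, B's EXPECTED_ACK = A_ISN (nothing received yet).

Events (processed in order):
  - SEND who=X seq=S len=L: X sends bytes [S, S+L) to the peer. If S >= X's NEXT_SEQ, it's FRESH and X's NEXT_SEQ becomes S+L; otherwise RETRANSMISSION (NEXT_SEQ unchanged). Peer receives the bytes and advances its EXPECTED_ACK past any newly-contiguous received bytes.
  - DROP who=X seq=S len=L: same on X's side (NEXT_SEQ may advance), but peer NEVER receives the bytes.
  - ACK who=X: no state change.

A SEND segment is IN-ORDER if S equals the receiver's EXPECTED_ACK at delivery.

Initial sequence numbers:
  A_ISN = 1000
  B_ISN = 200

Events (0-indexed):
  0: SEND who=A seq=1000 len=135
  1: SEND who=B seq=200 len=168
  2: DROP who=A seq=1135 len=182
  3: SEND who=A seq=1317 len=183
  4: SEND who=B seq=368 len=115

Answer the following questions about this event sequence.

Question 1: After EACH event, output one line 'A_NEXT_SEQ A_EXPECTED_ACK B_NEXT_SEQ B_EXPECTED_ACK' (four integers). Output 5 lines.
1135 200 200 1135
1135 368 368 1135
1317 368 368 1135
1500 368 368 1135
1500 483 483 1135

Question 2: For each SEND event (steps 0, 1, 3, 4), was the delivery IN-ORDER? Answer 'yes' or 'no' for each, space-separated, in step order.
Step 0: SEND seq=1000 -> in-order
Step 1: SEND seq=200 -> in-order
Step 3: SEND seq=1317 -> out-of-order
Step 4: SEND seq=368 -> in-order

Answer: yes yes no yes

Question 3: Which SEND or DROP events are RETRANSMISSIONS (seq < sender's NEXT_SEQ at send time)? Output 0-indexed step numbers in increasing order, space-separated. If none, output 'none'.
Step 0: SEND seq=1000 -> fresh
Step 1: SEND seq=200 -> fresh
Step 2: DROP seq=1135 -> fresh
Step 3: SEND seq=1317 -> fresh
Step 4: SEND seq=368 -> fresh

Answer: none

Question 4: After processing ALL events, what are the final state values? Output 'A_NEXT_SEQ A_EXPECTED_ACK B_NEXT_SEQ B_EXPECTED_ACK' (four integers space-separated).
Answer: 1500 483 483 1135

Derivation:
After event 0: A_seq=1135 A_ack=200 B_seq=200 B_ack=1135
After event 1: A_seq=1135 A_ack=368 B_seq=368 B_ack=1135
After event 2: A_seq=1317 A_ack=368 B_seq=368 B_ack=1135
After event 3: A_seq=1500 A_ack=368 B_seq=368 B_ack=1135
After event 4: A_seq=1500 A_ack=483 B_seq=483 B_ack=1135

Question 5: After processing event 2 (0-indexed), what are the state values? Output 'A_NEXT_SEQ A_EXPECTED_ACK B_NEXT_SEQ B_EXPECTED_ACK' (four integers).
After event 0: A_seq=1135 A_ack=200 B_seq=200 B_ack=1135
After event 1: A_seq=1135 A_ack=368 B_seq=368 B_ack=1135
After event 2: A_seq=1317 A_ack=368 B_seq=368 B_ack=1135

1317 368 368 1135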